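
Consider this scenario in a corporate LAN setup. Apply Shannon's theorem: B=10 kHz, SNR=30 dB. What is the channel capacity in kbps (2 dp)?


Given: B = 10 kHz, SNR = 30 dB
SNR linear = 10^(30/10) = 1000
1 + SNR = 1001
log2(1001) = 9.9672262588
C = 10 * 1000 * 9.9672262588 = 99672.2626 bps
C = 99.672263 kbps -> 99.67 kbps (2 dp)

99.67


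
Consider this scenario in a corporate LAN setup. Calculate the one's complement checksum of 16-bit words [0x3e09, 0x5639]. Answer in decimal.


Given words: [0x3e09, 0x5639]
Step 1: Sum all words
Raw sum = 15881 + 22073 = 37954
One's complement = ~37954 & 0xFFFF = 27581

27581


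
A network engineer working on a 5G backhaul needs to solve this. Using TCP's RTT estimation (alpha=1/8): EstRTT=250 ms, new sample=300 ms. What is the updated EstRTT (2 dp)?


Given: EstRTT = 250 ms, SampleRTT = 300 ms, alpha = 1/8
New EstRTT = (1 - alpha) * EstRTT + alpha * SampleRTT
(7/8) * 250 = 218.75
(1/8) * 300 = 37.5
New EstRTT = 218.75 + 37.5 = 256.25 ms -> 256.25 ms (2 dp)

256.25


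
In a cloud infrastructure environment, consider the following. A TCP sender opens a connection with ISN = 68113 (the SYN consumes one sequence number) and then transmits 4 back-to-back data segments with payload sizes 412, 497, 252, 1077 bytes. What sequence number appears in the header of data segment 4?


The SYN occupies sequence number ISN = 68113, so the first data byte is ISN + 1 = 68114.
SEQ of data segment i = (ISN + 1) + sum of payload sizes of segments 1..i-1.
Segment 1: SEQ = 68114, payload = 412 bytes
Segment 2: SEQ = 68526, payload = 497 bytes
Segment 3: SEQ = 69023, payload = 252 bytes
Segment 4: SEQ = 69275, payload = 1077 bytes
SEQ of segment 4 = 68114 + 412 + 497 + 252 = 69275

69275


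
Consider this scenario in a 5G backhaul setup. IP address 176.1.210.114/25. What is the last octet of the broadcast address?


Given: IP = 176.1.210.114, prefix = /25
Host bits = 32 - 25 = 7
Network last octet = 114 AND mask = 0
Host part size = 2^7 - 1 = 127
Broadcast last octet = 0 OR 127 = 127

127


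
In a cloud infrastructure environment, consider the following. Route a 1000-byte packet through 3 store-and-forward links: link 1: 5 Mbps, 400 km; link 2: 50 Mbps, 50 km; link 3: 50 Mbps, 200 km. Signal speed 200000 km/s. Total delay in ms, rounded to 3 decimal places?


Packet = 1000 bytes = 8000 bits. Store-and-forward: sum (t_trans + t_prop) per link.
Link 1: t_trans = 8000/(5*10^6) s = 1.6000 ms; t_prop = 400/200000 s = 2.0000 ms; subtotal = 3.6000 ms
Link 2: t_trans = 8000/(50*10^6) s = 0.1600 ms; t_prop = 50/200000 s = 0.2500 ms; subtotal = 0.4100 ms
Link 3: t_trans = 8000/(50*10^6) s = 0.1600 ms; t_prop = 200/200000 s = 1.0000 ms; subtotal = 1.1600 ms
End-to-end = 3.6000 + 0.4100 + 1.1600 = 5.1700 ms -> 5.170 ms (3 dp)

5.170


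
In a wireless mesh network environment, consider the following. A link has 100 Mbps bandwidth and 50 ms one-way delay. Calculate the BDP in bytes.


Given: bandwidth = 100 Mbps, delay = 50 ms
BDP in bits = 100 * 10^6 * 50 / 1000
BDP in bits = 5000000
BDP in bytes = 5000000 / 8 = 625000

625000


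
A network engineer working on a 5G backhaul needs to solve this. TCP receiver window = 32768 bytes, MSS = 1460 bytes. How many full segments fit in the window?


Given: RWND = 32768 bytes, MSS = 1460 bytes
Full segments = floor(RWND / MSS)
Full segments = floor(32768 / 1460)
Full segments = floor(22.4438) = 22

22


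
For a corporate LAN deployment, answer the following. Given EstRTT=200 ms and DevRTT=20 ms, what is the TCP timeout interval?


Given: EstRTT = 200 ms, DevRTT = 20 ms
Timeout = EstRTT + 4 * DevRTT
4 * DevRTT = 4 * 20 = 80
Timeout = 200 + 80 = 280 ms

280


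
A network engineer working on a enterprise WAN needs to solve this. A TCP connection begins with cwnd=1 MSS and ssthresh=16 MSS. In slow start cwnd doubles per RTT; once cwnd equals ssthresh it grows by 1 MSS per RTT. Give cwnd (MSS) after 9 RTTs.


RTT 0: cwnd = 1 MSS (initial)
RTT 1: cwnd = 2 MSS (slow start, doubled)
RTT 2: cwnd = 4 MSS (slow start, doubled)
RTT 3: cwnd = 8 MSS (slow start, doubled)
RTT 4: cwnd = 16 MSS (slow start, doubled)
RTT 5: cwnd = 17 MSS (congestion avoidance, +1)
RTT 6: cwnd = 18 MSS (congestion avoidance, +1)
RTT 7: cwnd = 19 MSS (congestion avoidance, +1)
RTT 8: cwnd = 20 MSS (congestion avoidance, +1)
RTT 9: cwnd = 21 MSS (congestion avoidance, +1)

21


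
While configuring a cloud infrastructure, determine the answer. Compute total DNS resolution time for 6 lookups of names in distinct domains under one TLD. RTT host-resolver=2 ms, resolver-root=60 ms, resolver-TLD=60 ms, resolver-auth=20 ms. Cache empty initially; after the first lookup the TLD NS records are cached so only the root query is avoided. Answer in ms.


Lookup 1 (cold cache): local + root + TLD + auth = 2 + 60 + 60 + 20 = 142 ms
Lookups 2..6 (TLD NS cached -> skip root; new domain -> still ask TLD and auth): local + TLD + auth = 2 + 60 + 20 = 82 ms each
Remaining 5 lookups: 5 * 82 = 410 ms
Total = 142 + 410 = 552 ms

552


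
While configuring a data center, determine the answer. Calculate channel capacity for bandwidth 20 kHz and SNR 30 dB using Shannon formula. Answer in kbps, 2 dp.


Given: B = 20 kHz, SNR = 30 dB
SNR linear = 10^(30/10) = 1000
1 + SNR = 1001
log2(1001) = 9.9672262588
C = 20 * 1000 * 9.9672262588 = 199344.5252 bps
C = 199.344525 kbps -> 199.34 kbps (2 dp)

199.34


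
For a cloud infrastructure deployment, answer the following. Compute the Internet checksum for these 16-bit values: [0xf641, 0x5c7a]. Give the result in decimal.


Given words: [0xf641, 0x5c7a]
Step 1: Sum all words
Raw sum = 63041 + 23674 = 86715
Step 2: Fold carry: (21179 + 1) = 21180
One's complement = ~21180 & 0xFFFF = 44355

44355


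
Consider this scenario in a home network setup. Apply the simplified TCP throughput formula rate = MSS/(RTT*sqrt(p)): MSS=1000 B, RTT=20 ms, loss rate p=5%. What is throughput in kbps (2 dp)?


Given: MSS = 1000 bytes, RTT = 20 ms, loss = 5%
RTT in seconds = 20 / 1000 = 0.02
Loss rate = 5% = 0.05
sqrt(loss) = sqrt(0.05) = 0.223606797750
Throughput (bytes/s) = 1000 / (0.02 * 0.223606797750) = 223606.7977
Throughput (kbps) = 223606.7977 * 8 / 1000 = 1788.854382 -> 1788.85 kbps (2 dp)

1788.85


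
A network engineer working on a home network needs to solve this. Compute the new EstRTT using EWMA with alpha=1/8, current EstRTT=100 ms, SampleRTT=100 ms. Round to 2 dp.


Given: EstRTT = 100 ms, SampleRTT = 100 ms, alpha = 1/8
New EstRTT = (1 - alpha) * EstRTT + alpha * SampleRTT
(7/8) * 100 = 87.5
(1/8) * 100 = 12.5
New EstRTT = 87.5 + 12.5 = 100 ms -> 100.00 ms (2 dp)

100.00


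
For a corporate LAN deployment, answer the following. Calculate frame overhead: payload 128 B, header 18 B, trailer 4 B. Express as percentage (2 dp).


Given: payload = 128 B, header = 18 B, trailer = 4 B
Overhead bytes = header + trailer = 18 + 4 = 22
Total frame = payload + overhead = 128 + 22 = 150
Overhead % = 22 / 150 * 100 = 14.6667% -> 14.67% (2 dp)

14.67


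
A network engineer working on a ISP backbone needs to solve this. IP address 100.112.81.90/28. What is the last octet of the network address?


Given: IP = 100.112.81.90, prefix = /28
Subnet mask = 255.255.255.240
Last octet of IP: 90
Last octet of mask: 240
Network last octet = 90 AND 240 = 80

80


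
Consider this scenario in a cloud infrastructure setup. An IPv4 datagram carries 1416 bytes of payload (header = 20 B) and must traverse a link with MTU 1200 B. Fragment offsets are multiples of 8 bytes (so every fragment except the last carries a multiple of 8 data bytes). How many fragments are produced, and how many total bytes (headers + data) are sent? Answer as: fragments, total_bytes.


Max data per non-final fragment = floor((MTU - header)/8)*8 = floor((1200 - 20)/8)*8 = floor(1180/8)*8 = 1176 B
Final fragment needs no 8-byte alignment: it can carry up to MTU - header = 1180 B
Non-final fragments needed = ceil((payload - 1180) / 1176) = ceil(236/1176) = ceil(0.2007) = 1
Number of fragments = 1 + 1 = 2
Fragment sizes (data): 1 * 1176 B + 240 B (last, 240 <= 1180 OK)
Total bytes sent = payload + n_frags * header = 1416 + 2*20 = 1416 + 40 = 1456 B

2, 1456


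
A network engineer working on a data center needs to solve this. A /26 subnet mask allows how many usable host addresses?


Given: subnet mask /26
Host bits = 32 - 26 = 6
Total addresses = 2^6 = 64
Usable hosts = 64 - 2 (network + broadcast) = 62

62


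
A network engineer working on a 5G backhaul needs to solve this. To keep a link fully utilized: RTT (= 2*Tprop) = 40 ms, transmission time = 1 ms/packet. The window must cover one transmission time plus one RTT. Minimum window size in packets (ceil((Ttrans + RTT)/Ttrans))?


Given: Ttrans = 1 ms, RTT = 40 ms (= 2 * Tprop, Tprop = 20 ms)
Time until first ACK returns = Ttrans + RTT = 1 + 40 = 41 ms
Need W * Ttrans >= Ttrans + RTT  ->  W >= (Ttrans + RTT) / Ttrans
(Ttrans + RTT) / Ttrans = 41 / 1 = 41
W_min = ceil(41) = 41

41


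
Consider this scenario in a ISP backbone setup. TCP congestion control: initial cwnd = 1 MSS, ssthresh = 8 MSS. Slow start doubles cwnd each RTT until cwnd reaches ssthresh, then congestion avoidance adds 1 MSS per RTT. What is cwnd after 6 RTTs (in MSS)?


RTT 0: cwnd = 1 MSS (initial)
RTT 1: cwnd = 2 MSS (slow start, doubled)
RTT 2: cwnd = 4 MSS (slow start, doubled)
RTT 3: cwnd = 8 MSS (slow start, doubled)
RTT 4: cwnd = 9 MSS (congestion avoidance, +1)
RTT 5: cwnd = 10 MSS (congestion avoidance, +1)
RTT 6: cwnd = 11 MSS (congestion avoidance, +1)

11


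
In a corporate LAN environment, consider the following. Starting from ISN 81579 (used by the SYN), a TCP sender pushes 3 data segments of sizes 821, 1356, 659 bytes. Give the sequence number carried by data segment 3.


The SYN occupies sequence number ISN = 81579, so the first data byte is ISN + 1 = 81580.
SEQ of data segment i = (ISN + 1) + sum of payload sizes of segments 1..i-1.
Segment 1: SEQ = 81580, payload = 821 bytes
Segment 2: SEQ = 82401, payload = 1356 bytes
Segment 3: SEQ = 83757, payload = 659 bytes
SEQ of segment 3 = 81580 + 821 + 1356 = 83757

83757


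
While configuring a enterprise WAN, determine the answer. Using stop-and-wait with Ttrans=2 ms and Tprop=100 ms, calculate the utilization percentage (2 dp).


Given: Ttrans = 2 ms, Tprop = 100 ms
RTT = 2 * Tprop = 2 * 100 = 200 ms
U = Ttrans / (Ttrans + RTT)
U = 2 / (2 + 200)
U = 2 / 202 = 0.009901
U% = 0.99%

0.99


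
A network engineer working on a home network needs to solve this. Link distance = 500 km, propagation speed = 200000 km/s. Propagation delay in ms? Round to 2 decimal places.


Given: distance = 500 km, speed = 200000 km/s
Delay = distance / speed = 500 / 200000 seconds
Delay in ms = 500 * 1000 / 200000
Delay = 2.5000 ms
Rounded to 2 dp = 2.50 ms

2.50


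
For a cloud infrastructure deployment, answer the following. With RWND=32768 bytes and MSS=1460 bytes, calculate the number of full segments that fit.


Given: RWND = 32768 bytes, MSS = 1460 bytes
Full segments = floor(RWND / MSS)
Full segments = floor(32768 / 1460)
Full segments = floor(22.4438) = 22

22


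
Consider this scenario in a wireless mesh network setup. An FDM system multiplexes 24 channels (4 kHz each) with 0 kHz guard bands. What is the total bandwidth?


Given: 24 channels, 4 kHz each, guard = 0 kHz
Channel bandwidth = 24 * 4 = 96 kHz
Guard bands = 23 gaps * 0 kHz = 0 kHz
Total = 96 + 0 = 96 kHz

96


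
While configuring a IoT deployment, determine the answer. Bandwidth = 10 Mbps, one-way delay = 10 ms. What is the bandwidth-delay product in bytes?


Given: bandwidth = 10 Mbps, delay = 10 ms
BDP in bits = 10 * 10^6 * 10 / 1000
BDP in bits = 100000
BDP in bytes = 100000 / 8 = 12500

12500


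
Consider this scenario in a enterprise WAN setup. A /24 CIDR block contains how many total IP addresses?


Given: CIDR prefix /24
Host bits = 32 - 24 = 8
Total addresses = 2^8 = 256

256


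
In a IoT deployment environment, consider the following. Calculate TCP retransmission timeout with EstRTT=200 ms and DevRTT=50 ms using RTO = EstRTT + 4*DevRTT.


Given: EstRTT = 200 ms, DevRTT = 50 ms
Timeout = EstRTT + 4 * DevRTT
4 * DevRTT = 4 * 50 = 200
Timeout = 200 + 200 = 400 ms

400


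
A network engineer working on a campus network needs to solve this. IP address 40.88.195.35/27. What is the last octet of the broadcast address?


Given: IP = 40.88.195.35, prefix = /27
Host bits = 32 - 27 = 5
Network last octet = 35 AND mask = 32
Host part size = 2^5 - 1 = 31
Broadcast last octet = 32 OR 31 = 63

63


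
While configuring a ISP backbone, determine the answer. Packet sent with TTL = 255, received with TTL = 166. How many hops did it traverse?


Given: initial TTL = 255, received TTL = 166
Hops = initial TTL - received TTL
Hops = 255 - 166 = 89

89


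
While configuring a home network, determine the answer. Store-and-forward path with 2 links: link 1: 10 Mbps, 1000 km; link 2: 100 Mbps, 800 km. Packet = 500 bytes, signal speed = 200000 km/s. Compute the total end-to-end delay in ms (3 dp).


Packet = 500 bytes = 4000 bits. Store-and-forward: sum (t_trans + t_prop) per link.
Link 1: t_trans = 4000/(10*10^6) s = 0.4000 ms; t_prop = 1000/200000 s = 5.0000 ms; subtotal = 5.4000 ms
Link 2: t_trans = 4000/(100*10^6) s = 0.0400 ms; t_prop = 800/200000 s = 4.0000 ms; subtotal = 4.0400 ms
End-to-end = 5.4000 + 4.0400 = 9.4400 ms -> 9.440 ms (3 dp)

9.440


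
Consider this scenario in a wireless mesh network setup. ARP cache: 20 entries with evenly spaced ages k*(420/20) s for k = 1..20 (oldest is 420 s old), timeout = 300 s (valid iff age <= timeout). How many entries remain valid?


Ages are k * 420/20 s for k = 1..20 (spacing = 21.0000 s).
Entry k is valid iff k * 420/20 <= 300 iff k <= 20 * 300 / 420 = 14.2857
n_valid = floor(14.2857) = 14
(n_stale = 20 - 14 = 6)

14


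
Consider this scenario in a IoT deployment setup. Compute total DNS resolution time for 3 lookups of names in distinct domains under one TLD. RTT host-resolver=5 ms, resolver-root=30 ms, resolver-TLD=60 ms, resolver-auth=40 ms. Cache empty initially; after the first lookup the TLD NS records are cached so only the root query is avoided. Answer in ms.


Lookup 1 (cold cache): local + root + TLD + auth = 5 + 30 + 60 + 40 = 135 ms
Lookups 2..3 (TLD NS cached -> skip root; new domain -> still ask TLD and auth): local + TLD + auth = 5 + 60 + 40 = 105 ms each
Remaining 2 lookups: 2 * 105 = 210 ms
Total = 135 + 210 = 345 ms

345


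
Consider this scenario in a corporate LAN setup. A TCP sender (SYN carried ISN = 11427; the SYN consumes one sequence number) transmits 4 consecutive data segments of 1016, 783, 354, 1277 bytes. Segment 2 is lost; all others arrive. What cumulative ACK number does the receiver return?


SYN uses sequence number 11427; first data byte = ISN + 1 = 11428.
Segment 1: SEQ = 11428, len = 1016 B, covers [11428, 12443]
Segment 2: SEQ = 12444, len = 783 B, covers [12444, 13226] [LOST]
Segment 3: SEQ = 13227, len = 354 B, covers [13227, 13580]
Segment 4: SEQ = 13581, len = 1277 B, covers [13581, 14857]
In-order data received: bytes [11428, 12443] (segments 1..1).
Segment 2 missing -> gap begins at byte 12444; later segments buffered out of order.
Cumulative ACK = next expected in-order byte = 11428 + 1016 = 12444

12444


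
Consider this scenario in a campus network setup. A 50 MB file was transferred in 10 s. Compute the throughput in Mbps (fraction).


Given: file = 50 MB, time = 10 s
File in Mb = 50 * 8 = 400 Mb
Throughput = 400 / 10 Mbps
Throughput = 40 Mbps

40


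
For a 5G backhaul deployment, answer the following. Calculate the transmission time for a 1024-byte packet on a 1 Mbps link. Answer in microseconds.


Given: packet = 1024 bytes, bandwidth = 1 Mbps
Packet in bits = 1024 * 8 = 8192 bits
Bandwidth = 1 * 10^6 = 1000000 bps
Time = 8192 / 1000000 seconds
Time in us = 8192 * 10^6 / 1000000 = 8192

8192


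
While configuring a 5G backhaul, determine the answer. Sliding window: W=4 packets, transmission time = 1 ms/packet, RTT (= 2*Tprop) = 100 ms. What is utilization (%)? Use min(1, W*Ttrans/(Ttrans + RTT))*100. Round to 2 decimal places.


Given: W = 4, Ttrans = 1 ms, RTT = 100 ms (= 2 * Tprop, Tprop = 50 ms)
Cycle time = Ttrans + RTT = 1 + 100 = 101 ms (first packet sent until its ACK returns)
W * Ttrans = 4 * 1 = 4 ms of sending per cycle
W * Ttrans / (Ttrans + RTT) = 4 / 101 = 0.039604
U = min(1, 0.039604) = 0.039604
U% = 3.96%

3.96


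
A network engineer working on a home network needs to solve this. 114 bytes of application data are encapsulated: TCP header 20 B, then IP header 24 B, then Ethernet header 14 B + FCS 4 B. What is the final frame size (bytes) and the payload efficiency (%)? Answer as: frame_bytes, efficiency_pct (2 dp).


TCP segment = 114 + 20 = 134 B
IP packet = 134 + 24 = 158 B
Ethernet frame = 158 + 14 + 4 = 176 B
Efficiency = app / frame = 114 / 176 = 0.647727 = 64.7727% -> 64.77% (2 dp)

176, 64.77


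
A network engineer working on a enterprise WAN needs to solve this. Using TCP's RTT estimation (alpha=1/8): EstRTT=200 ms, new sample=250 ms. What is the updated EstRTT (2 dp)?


Given: EstRTT = 200 ms, SampleRTT = 250 ms, alpha = 1/8
New EstRTT = (1 - alpha) * EstRTT + alpha * SampleRTT
(7/8) * 200 = 175
(1/8) * 250 = 31.25
New EstRTT = 175 + 31.25 = 206.25 ms -> 206.25 ms (2 dp)

206.25


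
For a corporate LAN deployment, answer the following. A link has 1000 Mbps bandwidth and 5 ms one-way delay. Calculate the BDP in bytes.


Given: bandwidth = 1000 Mbps, delay = 5 ms
BDP in bits = 1000 * 10^6 * 5 / 1000
BDP in bits = 5000000
BDP in bytes = 5000000 / 8 = 625000

625000


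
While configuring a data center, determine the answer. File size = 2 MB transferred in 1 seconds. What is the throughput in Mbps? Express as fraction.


Given: file = 2 MB, time = 1 s
File in Mb = 2 * 8 = 16 Mb
Throughput = 16 / 1 Mbps
Throughput = 16 Mbps

16


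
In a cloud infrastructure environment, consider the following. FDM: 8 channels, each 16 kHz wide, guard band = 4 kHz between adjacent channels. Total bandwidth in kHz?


Given: 8 channels, 16 kHz each, guard = 4 kHz
Channel bandwidth = 8 * 16 = 128 kHz
Guard bands = 7 gaps * 4 kHz = 28 kHz
Total = 128 + 28 = 156 kHz

156


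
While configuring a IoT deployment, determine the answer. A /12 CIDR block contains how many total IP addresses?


Given: CIDR prefix /12
Host bits = 32 - 12 = 20
Total addresses = 2^20 = 1048576

1048576


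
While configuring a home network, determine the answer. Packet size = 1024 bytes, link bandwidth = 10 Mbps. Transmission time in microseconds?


Given: packet = 1024 bytes, bandwidth = 10 Mbps
Packet in bits = 1024 * 8 = 8192 bits
Bandwidth = 10 * 10^6 = 10000000 bps
Time = 8192 / 10000000 seconds
Time in us = 8192 * 10^6 / 10000000 = 819.2

819.2


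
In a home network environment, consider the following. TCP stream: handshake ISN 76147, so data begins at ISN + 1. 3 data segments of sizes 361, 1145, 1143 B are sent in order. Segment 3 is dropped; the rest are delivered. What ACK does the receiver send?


SYN uses sequence number 76147; first data byte = ISN + 1 = 76148.
Segment 1: SEQ = 76148, len = 361 B, covers [76148, 76508]
Segment 2: SEQ = 76509, len = 1145 B, covers [76509, 77653]
Segment 3: SEQ = 77654, len = 1143 B, covers [77654, 78796] [LOST]
In-order data received: bytes [76148, 77653] (segments 1..2).
Segment 3 missing -> gap begins at byte 77654.
Cumulative ACK = next expected in-order byte = 76148 + 361 + 1145 = 77654

77654


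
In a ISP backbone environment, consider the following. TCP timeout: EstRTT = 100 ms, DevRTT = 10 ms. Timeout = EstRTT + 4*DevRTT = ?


Given: EstRTT = 100 ms, DevRTT = 10 ms
Timeout = EstRTT + 4 * DevRTT
4 * DevRTT = 4 * 10 = 40
Timeout = 100 + 40 = 140 ms

140


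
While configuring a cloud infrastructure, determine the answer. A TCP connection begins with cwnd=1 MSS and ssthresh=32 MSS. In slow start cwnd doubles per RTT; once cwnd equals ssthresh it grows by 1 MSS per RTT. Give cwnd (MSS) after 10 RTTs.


RTT 0: cwnd = 1 MSS (initial)
RTT 1: cwnd = 2 MSS (slow start, doubled)
RTT 2: cwnd = 4 MSS (slow start, doubled)
RTT 3: cwnd = 8 MSS (slow start, doubled)
RTT 4: cwnd = 16 MSS (slow start, doubled)
RTT 5: cwnd = 32 MSS (slow start, doubled)
RTT 6: cwnd = 33 MSS (congestion avoidance, +1)
RTT 7: cwnd = 34 MSS (congestion avoidance, +1)
RTT 8: cwnd = 35 MSS (congestion avoidance, +1)
RTT 9: cwnd = 36 MSS (congestion avoidance, +1)
RTT 10: cwnd = 37 MSS (congestion avoidance, +1)

37


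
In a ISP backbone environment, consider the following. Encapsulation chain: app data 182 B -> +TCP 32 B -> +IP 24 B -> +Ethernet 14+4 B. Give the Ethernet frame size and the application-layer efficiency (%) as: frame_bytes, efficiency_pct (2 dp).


TCP segment = 182 + 32 = 214 B
IP packet = 214 + 24 = 238 B
Ethernet frame = 238 + 14 + 4 = 256 B
Efficiency = app / frame = 182 / 256 = 0.710938 = 71.0938% -> 71.09% (2 dp)

256, 71.09


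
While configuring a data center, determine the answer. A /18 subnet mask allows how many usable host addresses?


Given: subnet mask /18
Host bits = 32 - 18 = 14
Total addresses = 2^14 = 16384
Usable hosts = 16384 - 2 (network + broadcast) = 16382

16382


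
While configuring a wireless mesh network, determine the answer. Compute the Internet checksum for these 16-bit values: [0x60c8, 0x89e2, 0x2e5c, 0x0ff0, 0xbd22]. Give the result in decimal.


Given words: [0x60c8, 0x89e2, 0x2e5c, 0x0ff0, 0xbd22]
Step 1: Sum all words
Raw sum = 24776 + 35298 + 11868 + 4080 + 48418 = 124440
Step 2: Fold carry: (58904 + 1) = 58905
One's complement = ~58905 & 0xFFFF = 6630

6630


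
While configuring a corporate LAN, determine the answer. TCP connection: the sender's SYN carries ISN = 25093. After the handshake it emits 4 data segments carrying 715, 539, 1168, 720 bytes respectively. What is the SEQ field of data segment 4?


The SYN occupies sequence number ISN = 25093, so the first data byte is ISN + 1 = 25094.
SEQ of data segment i = (ISN + 1) + sum of payload sizes of segments 1..i-1.
Segment 1: SEQ = 25094, payload = 715 bytes
Segment 2: SEQ = 25809, payload = 539 bytes
Segment 3: SEQ = 26348, payload = 1168 bytes
Segment 4: SEQ = 27516, payload = 720 bytes
SEQ of segment 4 = 25094 + 715 + 539 + 1168 = 27516

27516


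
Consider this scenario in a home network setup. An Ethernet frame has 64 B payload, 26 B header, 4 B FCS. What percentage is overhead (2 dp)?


Given: payload = 64 B, header = 26 B, trailer = 4 B
Overhead bytes = header + trailer = 26 + 4 = 30
Total frame = payload + overhead = 64 + 30 = 94
Overhead % = 30 / 94 * 100 = 31.9149% -> 31.91% (2 dp)

31.91


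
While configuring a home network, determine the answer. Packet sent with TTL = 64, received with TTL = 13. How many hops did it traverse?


Given: initial TTL = 64, received TTL = 13
Hops = initial TTL - received TTL
Hops = 64 - 13 = 51

51


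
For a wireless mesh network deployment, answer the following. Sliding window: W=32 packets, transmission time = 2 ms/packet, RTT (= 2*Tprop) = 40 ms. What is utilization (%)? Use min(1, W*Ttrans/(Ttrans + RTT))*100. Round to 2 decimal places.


Given: W = 32, Ttrans = 2 ms, RTT = 40 ms (= 2 * Tprop, Tprop = 20 ms)
Cycle time = Ttrans + RTT = 2 + 40 = 42 ms (first packet sent until its ACK returns)
W * Ttrans = 32 * 2 = 64 ms of sending per cycle
W * Ttrans / (Ttrans + RTT) = 64 / 42 = 1.523810
U = min(1, 1.523810) = 1.000000
U% = 100.00%

100.00


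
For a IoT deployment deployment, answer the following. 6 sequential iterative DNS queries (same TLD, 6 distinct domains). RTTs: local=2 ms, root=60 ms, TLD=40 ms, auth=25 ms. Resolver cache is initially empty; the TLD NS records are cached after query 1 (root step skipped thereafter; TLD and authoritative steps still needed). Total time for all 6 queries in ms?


Lookup 1 (cold cache): local + root + TLD + auth = 2 + 60 + 40 + 25 = 127 ms
Lookups 2..6 (TLD NS cached -> skip root; new domain -> still ask TLD and auth): local + TLD + auth = 2 + 40 + 25 = 67 ms each
Remaining 5 lookups: 5 * 67 = 335 ms
Total = 127 + 335 = 462 ms

462


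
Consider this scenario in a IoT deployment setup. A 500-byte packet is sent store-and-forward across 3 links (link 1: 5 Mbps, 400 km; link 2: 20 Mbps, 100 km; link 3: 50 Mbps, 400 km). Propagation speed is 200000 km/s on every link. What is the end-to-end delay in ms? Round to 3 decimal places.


Packet = 500 bytes = 4000 bits. Store-and-forward: sum (t_trans + t_prop) per link.
Link 1: t_trans = 4000/(5*10^6) s = 0.8000 ms; t_prop = 400/200000 s = 2.0000 ms; subtotal = 2.8000 ms
Link 2: t_trans = 4000/(20*10^6) s = 0.2000 ms; t_prop = 100/200000 s = 0.5000 ms; subtotal = 0.7000 ms
Link 3: t_trans = 4000/(50*10^6) s = 0.0800 ms; t_prop = 400/200000 s = 2.0000 ms; subtotal = 2.0800 ms
End-to-end = 2.8000 + 0.7000 + 2.0800 = 5.5800 ms -> 5.580 ms (3 dp)

5.580


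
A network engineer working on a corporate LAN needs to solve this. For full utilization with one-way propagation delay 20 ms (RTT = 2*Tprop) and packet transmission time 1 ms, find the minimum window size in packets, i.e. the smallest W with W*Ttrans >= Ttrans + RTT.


Given: Ttrans = 1 ms, RTT = 40 ms (= 2 * Tprop, Tprop = 20 ms)
Time until first ACK returns = Ttrans + RTT = 1 + 40 = 41 ms
Need W * Ttrans >= Ttrans + RTT  ->  W >= (Ttrans + RTT) / Ttrans
(Ttrans + RTT) / Ttrans = 41 / 1 = 41
W_min = ceil(41) = 41

41


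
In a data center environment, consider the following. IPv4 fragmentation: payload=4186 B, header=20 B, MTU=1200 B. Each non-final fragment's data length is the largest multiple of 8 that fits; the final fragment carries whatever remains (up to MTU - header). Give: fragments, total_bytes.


Max data per non-final fragment = floor((MTU - header)/8)*8 = floor((1200 - 20)/8)*8 = floor(1180/8)*8 = 1176 B
Final fragment needs no 8-byte alignment: it can carry up to MTU - header = 1180 B
Non-final fragments needed = ceil((payload - 1180) / 1176) = ceil(3006/1176) = ceil(2.5561) = 3
Number of fragments = 3 + 1 = 4
Fragment sizes (data): 3 * 1176 B + 658 B (last, 658 <= 1180 OK)
Total bytes sent = payload + n_frags * header = 4186 + 4*20 = 4186 + 80 = 4266 B

4, 4266


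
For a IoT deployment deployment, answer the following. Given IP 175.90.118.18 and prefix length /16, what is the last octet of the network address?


Given: IP = 175.90.118.18, prefix = /16
Subnet mask = 255.255.0.0
Last octet of IP: 18
Last octet of mask: 0
Network last octet = 18 AND 0 = 0

0


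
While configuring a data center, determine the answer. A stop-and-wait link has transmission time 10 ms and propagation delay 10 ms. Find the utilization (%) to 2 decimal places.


Given: Ttrans = 10 ms, Tprop = 10 ms
RTT = 2 * Tprop = 2 * 10 = 20 ms
U = Ttrans / (Ttrans + RTT)
U = 10 / (10 + 20)
U = 10 / 30 = 0.333333
U% = 33.33%

33.33


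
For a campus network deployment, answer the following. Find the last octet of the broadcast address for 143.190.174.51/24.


Given: IP = 143.190.174.51, prefix = /24
Host bits = 32 - 24 = 8
Network last octet = 51 AND mask = 0
Host part size = 2^8 - 1 = 255
Broadcast last octet = 0 OR 255 = 255

255


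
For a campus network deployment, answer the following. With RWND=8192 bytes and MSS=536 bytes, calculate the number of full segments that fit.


Given: RWND = 8192 bytes, MSS = 536 bytes
Full segments = floor(RWND / MSS)
Full segments = floor(8192 / 536)
Full segments = floor(15.2836) = 15

15


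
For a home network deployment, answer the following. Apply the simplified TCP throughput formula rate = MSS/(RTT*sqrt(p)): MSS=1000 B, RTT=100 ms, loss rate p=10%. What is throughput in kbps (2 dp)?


Given: MSS = 1000 bytes, RTT = 100 ms, loss = 10%
RTT in seconds = 100 / 1000 = 0.1
Loss rate = 10% = 0.1
sqrt(loss) = sqrt(0.1) = 0.316227766017
Throughput (bytes/s) = 1000 / (0.1 * 0.316227766017) = 31622.7766
Throughput (kbps) = 31622.7766 * 8 / 1000 = 252.982213 -> 252.98 kbps (2 dp)

252.98


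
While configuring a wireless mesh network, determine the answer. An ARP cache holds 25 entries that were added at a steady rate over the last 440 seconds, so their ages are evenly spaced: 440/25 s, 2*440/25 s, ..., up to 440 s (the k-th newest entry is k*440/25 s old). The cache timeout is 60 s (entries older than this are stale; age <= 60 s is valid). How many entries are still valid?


Ages are k * 440/25 s for k = 1..25 (spacing = 17.6000 s).
Entry k is valid iff k * 440/25 <= 60 iff k <= 25 * 60 / 440 = 3.4091
n_valid = floor(3.4091) = 3
(n_stale = 25 - 3 = 22)

3


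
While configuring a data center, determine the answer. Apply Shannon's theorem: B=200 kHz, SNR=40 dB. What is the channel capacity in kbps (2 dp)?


Given: B = 200 kHz, SNR = 40 dB
SNR linear = 10^(40/10) = 10000
1 + SNR = 10001
log2(10001) = 13.2878566418
C = 200 * 1000 * 13.2878566418 = 2657571.3284 bps
C = 2657.571328 kbps -> 2657.57 kbps (2 dp)

2657.57


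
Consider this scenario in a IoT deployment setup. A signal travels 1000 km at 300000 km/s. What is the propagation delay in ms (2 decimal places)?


Given: distance = 1000 km, speed = 300000 km/s
Delay = distance / speed = 1000 / 300000 seconds
Delay in ms = 1000 * 1000 / 300000
Delay = 3.3333 ms
Rounded to 2 dp = 3.33 ms

3.33


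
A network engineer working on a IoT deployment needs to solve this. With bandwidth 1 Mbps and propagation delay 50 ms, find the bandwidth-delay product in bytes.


Given: bandwidth = 1 Mbps, delay = 50 ms
BDP in bits = 1 * 10^6 * 50 / 1000
BDP in bits = 50000
BDP in bytes = 50000 / 8 = 6250

6250


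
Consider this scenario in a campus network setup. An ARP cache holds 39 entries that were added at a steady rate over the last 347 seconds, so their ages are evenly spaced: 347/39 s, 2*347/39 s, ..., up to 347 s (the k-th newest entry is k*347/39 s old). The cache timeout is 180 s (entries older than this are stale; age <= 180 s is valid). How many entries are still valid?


Ages are k * 347/39 s for k = 1..39 (spacing = 8.8974 s).
Entry k is valid iff k * 347/39 <= 180 iff k <= 39 * 180 / 347 = 20.2305
n_valid = floor(20.2305) = 20
(n_stale = 39 - 20 = 19)

20


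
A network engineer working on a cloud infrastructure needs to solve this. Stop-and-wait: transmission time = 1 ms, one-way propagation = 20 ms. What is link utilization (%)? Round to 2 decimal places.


Given: Ttrans = 1 ms, Tprop = 20 ms
RTT = 2 * Tprop = 2 * 20 = 40 ms
U = Ttrans / (Ttrans + RTT)
U = 1 / (1 + 40)
U = 1 / 41 = 0.02439
U% = 2.44%

2.44


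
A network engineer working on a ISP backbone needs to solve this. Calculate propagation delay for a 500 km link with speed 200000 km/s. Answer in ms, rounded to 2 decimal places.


Given: distance = 500 km, speed = 200000 km/s
Delay = distance / speed = 500 / 200000 seconds
Delay in ms = 500 * 1000 / 200000
Delay = 2.5000 ms
Rounded to 2 dp = 2.50 ms

2.50


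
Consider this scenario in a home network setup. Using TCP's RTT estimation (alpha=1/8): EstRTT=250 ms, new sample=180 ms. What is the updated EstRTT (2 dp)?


Given: EstRTT = 250 ms, SampleRTT = 180 ms, alpha = 1/8
New EstRTT = (1 - alpha) * EstRTT + alpha * SampleRTT
(7/8) * 250 = 218.75
(1/8) * 180 = 22.5
New EstRTT = 218.75 + 22.5 = 241.25 ms -> 241.25 ms (2 dp)

241.25


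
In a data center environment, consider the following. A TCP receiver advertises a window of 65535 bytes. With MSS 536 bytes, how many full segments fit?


Given: RWND = 65535 bytes, MSS = 536 bytes
Full segments = floor(RWND / MSS)
Full segments = floor(65535 / 536)
Full segments = floor(122.2668) = 122

122


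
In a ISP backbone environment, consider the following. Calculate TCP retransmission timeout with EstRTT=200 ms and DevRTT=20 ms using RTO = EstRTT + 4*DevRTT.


Given: EstRTT = 200 ms, DevRTT = 20 ms
Timeout = EstRTT + 4 * DevRTT
4 * DevRTT = 4 * 20 = 80
Timeout = 200 + 80 = 280 ms

280


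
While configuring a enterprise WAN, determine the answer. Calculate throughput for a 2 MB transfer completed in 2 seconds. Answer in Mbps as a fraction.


Given: file = 2 MB, time = 2 s
File in Mb = 2 * 8 = 16 Mb
Throughput = 16 / 2 Mbps
Throughput = 8 Mbps

8


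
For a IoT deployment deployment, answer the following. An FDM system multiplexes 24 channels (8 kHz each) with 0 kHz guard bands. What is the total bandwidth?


Given: 24 channels, 8 kHz each, guard = 0 kHz
Channel bandwidth = 24 * 8 = 192 kHz
Guard bands = 23 gaps * 0 kHz = 0 kHz
Total = 192 + 0 = 192 kHz

192


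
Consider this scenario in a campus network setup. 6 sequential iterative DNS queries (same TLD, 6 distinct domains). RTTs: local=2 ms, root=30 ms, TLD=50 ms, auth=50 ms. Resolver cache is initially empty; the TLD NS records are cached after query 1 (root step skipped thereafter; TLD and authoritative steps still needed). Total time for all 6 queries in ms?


Lookup 1 (cold cache): local + root + TLD + auth = 2 + 30 + 50 + 50 = 132 ms
Lookups 2..6 (TLD NS cached -> skip root; new domain -> still ask TLD and auth): local + TLD + auth = 2 + 50 + 50 = 102 ms each
Remaining 5 lookups: 5 * 102 = 510 ms
Total = 132 + 510 = 642 ms

642


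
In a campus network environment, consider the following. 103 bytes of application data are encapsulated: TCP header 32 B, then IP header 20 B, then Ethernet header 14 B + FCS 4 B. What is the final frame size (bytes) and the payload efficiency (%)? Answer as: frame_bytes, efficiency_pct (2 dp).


TCP segment = 103 + 32 = 135 B
IP packet = 135 + 20 = 155 B
Ethernet frame = 155 + 14 + 4 = 173 B
Efficiency = app / frame = 103 / 173 = 0.595376 = 59.5376% -> 59.54% (2 dp)

173, 59.54


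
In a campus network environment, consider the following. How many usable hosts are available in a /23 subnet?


Given: subnet mask /23
Host bits = 32 - 23 = 9
Total addresses = 2^9 = 512
Usable hosts = 512 - 2 (network + broadcast) = 510

510


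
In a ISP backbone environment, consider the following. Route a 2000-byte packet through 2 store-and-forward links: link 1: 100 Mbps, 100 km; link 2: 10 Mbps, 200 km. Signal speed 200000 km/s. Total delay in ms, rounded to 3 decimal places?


Packet = 2000 bytes = 16000 bits. Store-and-forward: sum (t_trans + t_prop) per link.
Link 1: t_trans = 16000/(100*10^6) s = 0.1600 ms; t_prop = 100/200000 s = 0.5000 ms; subtotal = 0.6600 ms
Link 2: t_trans = 16000/(10*10^6) s = 1.6000 ms; t_prop = 200/200000 s = 1.0000 ms; subtotal = 2.6000 ms
End-to-end = 0.6600 + 2.6000 = 3.2600 ms -> 3.260 ms (3 dp)

3.260


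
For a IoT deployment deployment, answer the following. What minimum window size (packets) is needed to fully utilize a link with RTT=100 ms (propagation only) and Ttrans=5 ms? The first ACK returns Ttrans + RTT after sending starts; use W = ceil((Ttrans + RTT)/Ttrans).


Given: Ttrans = 5 ms, RTT = 100 ms (= 2 * Tprop, Tprop = 50 ms)
Time until first ACK returns = Ttrans + RTT = 5 + 100 = 105 ms
Need W * Ttrans >= Ttrans + RTT  ->  W >= (Ttrans + RTT) / Ttrans
(Ttrans + RTT) / Ttrans = 105 / 5 = 21
W_min = ceil(21) = 21

21


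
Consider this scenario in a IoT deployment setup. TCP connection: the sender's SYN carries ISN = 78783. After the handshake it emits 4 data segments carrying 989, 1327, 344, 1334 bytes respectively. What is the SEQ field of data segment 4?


The SYN occupies sequence number ISN = 78783, so the first data byte is ISN + 1 = 78784.
SEQ of data segment i = (ISN + 1) + sum of payload sizes of segments 1..i-1.
Segment 1: SEQ = 78784, payload = 989 bytes
Segment 2: SEQ = 79773, payload = 1327 bytes
Segment 3: SEQ = 81100, payload = 344 bytes
Segment 4: SEQ = 81444, payload = 1334 bytes
SEQ of segment 4 = 78784 + 989 + 1327 + 344 = 81444

81444


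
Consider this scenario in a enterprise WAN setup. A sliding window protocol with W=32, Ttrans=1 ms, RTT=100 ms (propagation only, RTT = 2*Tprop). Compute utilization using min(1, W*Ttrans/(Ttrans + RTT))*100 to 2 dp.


Given: W = 32, Ttrans = 1 ms, RTT = 100 ms (= 2 * Tprop, Tprop = 50 ms)
Cycle time = Ttrans + RTT = 1 + 100 = 101 ms (first packet sent until its ACK returns)
W * Ttrans = 32 * 1 = 32 ms of sending per cycle
W * Ttrans / (Ttrans + RTT) = 32 / 101 = 0.316832
U = min(1, 0.316832) = 0.316832
U% = 31.68%

31.68


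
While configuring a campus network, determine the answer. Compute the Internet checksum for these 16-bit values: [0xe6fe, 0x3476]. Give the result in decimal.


Given words: [0xe6fe, 0x3476]
Step 1: Sum all words
Raw sum = 59134 + 13430 = 72564
Step 2: Fold carry: (7028 + 1) = 7029
One's complement = ~7029 & 0xFFFF = 58506

58506


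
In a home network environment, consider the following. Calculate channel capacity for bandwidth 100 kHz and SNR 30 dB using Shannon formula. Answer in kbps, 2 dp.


Given: B = 100 kHz, SNR = 30 dB
SNR linear = 10^(30/10) = 1000
1 + SNR = 1001
log2(1001) = 9.9672262588
C = 100 * 1000 * 9.9672262588 = 996722.6259 bps
C = 996.722626 kbps -> 996.72 kbps (2 dp)

996.72


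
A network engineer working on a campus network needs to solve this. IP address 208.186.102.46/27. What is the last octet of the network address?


Given: IP = 208.186.102.46, prefix = /27
Subnet mask = 255.255.255.224
Last octet of IP: 46
Last octet of mask: 224
Network last octet = 46 AND 224 = 32

32


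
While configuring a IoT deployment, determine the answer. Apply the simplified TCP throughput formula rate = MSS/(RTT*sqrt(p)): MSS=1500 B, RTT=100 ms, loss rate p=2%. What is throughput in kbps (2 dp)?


Given: MSS = 1500 bytes, RTT = 100 ms, loss = 2%
RTT in seconds = 100 / 1000 = 0.1
Loss rate = 2% = 0.02
sqrt(loss) = sqrt(0.02) = 0.141421356237
Throughput (bytes/s) = 1500 / (0.1 * 0.141421356237) = 106066.0172
Throughput (kbps) = 106066.0172 * 8 / 1000 = 848.528137 -> 848.53 kbps (2 dp)

848.53


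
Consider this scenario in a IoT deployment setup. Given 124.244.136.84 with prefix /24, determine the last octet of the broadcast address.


Given: IP = 124.244.136.84, prefix = /24
Host bits = 32 - 24 = 8
Network last octet = 84 AND mask = 0
Host part size = 2^8 - 1 = 255
Broadcast last octet = 0 OR 255 = 255

255


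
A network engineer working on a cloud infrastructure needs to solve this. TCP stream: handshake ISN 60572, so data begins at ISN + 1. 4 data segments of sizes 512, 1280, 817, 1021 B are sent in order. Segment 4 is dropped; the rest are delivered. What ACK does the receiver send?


SYN uses sequence number 60572; first data byte = ISN + 1 = 60573.
Segment 1: SEQ = 60573, len = 512 B, covers [60573, 61084]
Segment 2: SEQ = 61085, len = 1280 B, covers [61085, 62364]
Segment 3: SEQ = 62365, len = 817 B, covers [62365, 63181]
Segment 4: SEQ = 63182, len = 1021 B, covers [63182, 64202] [LOST]
In-order data received: bytes [60573, 63181] (segments 1..3).
Segment 4 missing -> gap begins at byte 63182.
Cumulative ACK = next expected in-order byte = 60573 + 512 + 1280 + 817 = 63182

63182


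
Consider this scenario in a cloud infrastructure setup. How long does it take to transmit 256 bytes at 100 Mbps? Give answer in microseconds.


Given: packet = 256 bytes, bandwidth = 100 Mbps
Packet in bits = 256 * 8 = 2048 bits
Bandwidth = 100 * 10^6 = 100000000 bps
Time = 2048 / 100000000 seconds
Time in us = 2048 * 10^6 / 100000000 = 20.48

20.48


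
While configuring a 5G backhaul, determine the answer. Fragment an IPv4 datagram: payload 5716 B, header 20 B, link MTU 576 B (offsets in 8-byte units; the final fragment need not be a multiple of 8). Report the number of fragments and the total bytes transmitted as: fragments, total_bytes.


Max data per non-final fragment = floor((MTU - header)/8)*8 = floor((576 - 20)/8)*8 = floor(556/8)*8 = 552 B
Final fragment needs no 8-byte alignment: it can carry up to MTU - header = 556 B
Non-final fragments needed = ceil((payload - 556) / 552) = ceil(5160/552) = ceil(9.3478) = 10
Number of fragments = 10 + 1 = 11
Fragment sizes (data): 10 * 552 B + 196 B (last, 196 <= 556 OK)
Total bytes sent = payload + n_frags * header = 5716 + 11*20 = 5716 + 220 = 5936 B

11, 5936
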